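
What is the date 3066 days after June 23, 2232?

November 14, 2240

Count 3066 days after June 23, 2232:
From June 23, 2232 to June 23, 2240: 8 years, of which 2 contain a Feb 29 — 6×365 + 2×366 = 2922 days.
June 2240: 30 − 23 = 7 days remain.
Then July (31), August (31), September (30), October (31): 31 + 31 + 30 + 31 = 123 days.
November 1–14, 2240: 14 days.
Residual: 144 days.
Total: 3066 days.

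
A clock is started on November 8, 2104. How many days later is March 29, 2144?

From November 8, 2104 to November 8, 2143: 39 years, of which 9 contain a Feb 29 — 30×365 + 9×366 = 14244 days.
November 2143: 30 − 8 = 22 days remain.
Then December (31), January (31), February 2144 (29): 31 + 31 + 29 = 91 days.
March 1–29, 2144: 29 days.
Residual: 142 days.
Total: 14386 days.

14386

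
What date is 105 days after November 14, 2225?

February 27, 2226

Count 105 days after November 14, 2225:
November 2225: 30 − 14 = 16 days remain.
Then December (31), January (31): 31 + 31 = 62 days.
February 1–27, 2226: 27 days (2226 is not a leap year).
Total: 16 + 62 + 27 = 105 days.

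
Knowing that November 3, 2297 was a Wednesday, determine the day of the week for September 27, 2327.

From November 3, 2297 to November 3, 2326: 29 years, of which 6 contain a Feb 29 — 23×365 + 6×366 = 10591 days.
(2300 is not a leap year (divisible by 100 but not 400).)
November 2326: 30 − 3 = 27 days remain.
Then 9 full months totalling 274 days.
September 1–27, 2327: 27 days.
Residual: 328 days.
Total: 10919 days.
10919 mod 7 = 6, so 6 days after Wednesday is Tuesday.

Tuesday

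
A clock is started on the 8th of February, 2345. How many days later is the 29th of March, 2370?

From February 8, 2345 to February 8, 2370: 25 years, of which 6 contain a Feb 29 — 19×365 + 6×366 = 9131 days.
February 2370: 28 − 8 = 20 days remain (2370 is not a leap year, so February has 28 days).
March 1–29, 2370: 29 days.
Residual: 49 days.
Total: 9180 days.

9180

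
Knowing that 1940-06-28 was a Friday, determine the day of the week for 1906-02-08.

Count forward from the earlier date (February 8, 1906) to the later (June 28, 1940):
From February 8, 1906 to February 8, 1940: 34 years, of which 8 contain a Feb 29 — 26×365 + 8×366 = 12418 days.
February 1940: 29 − 8 = 21 days remain (1940 is a leap year, so February has 29 days).
Then March (31), April (30), May (31): 31 + 30 + 31 = 92 days.
June 1–28, 1940: 28 days.
Residual: 141 days.
Total: 12559 days.
12559 mod 7 = 1, so 1 day before Friday is Thursday.

Thursday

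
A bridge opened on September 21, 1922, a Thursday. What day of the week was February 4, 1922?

Saturday

Count forward from the earlier date (February 4, 1922) to the later (September 21, 1922):
February 1922: 28 − 4 = 24 days remain (1922 is not a leap year, so February has 28 days).
Then March (31), April (30), May (31), June (30), July (31), August (31): 31 + 30 + 31 + 30 + 31 + 31 = 184 days.
September 1–21, 1922: 21 days.
Total: 24 + 184 + 21 = 229 days.
229 mod 7 = 5, so 5 days before Thursday is Saturday.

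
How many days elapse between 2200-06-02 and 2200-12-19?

200

June 2200: 30 − 2 = 28 days remain.
Then July (31), August (31), September (30), October (31), November (30): 31 + 31 + 30 + 31 + 30 = 153 days.
December 1–19, 2200: 19 days.
Total: 28 + 153 + 19 = 200 days.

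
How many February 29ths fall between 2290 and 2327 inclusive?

8

Years divisible by 4 in [2290, 2327]: 2292, 2296, 2300, 2304, 2308, 2312, 2316, 2320, 2324.
Of these, 2300 is divisible by 100 but not 400, so not leap.
Leap years: 9 − 1 = 8.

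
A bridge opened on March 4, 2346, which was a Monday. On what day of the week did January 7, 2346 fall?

Monday

Count forward from the earlier date (January 7, 2346) to the later (March 4, 2346):
January 2346: 31 − 7 = 24 days remain.
Then February 2346 (28): 28 days.
March 1–4, 2346: 4 days.
Total: 24 + 28 + 4 = 56 days.
56 is a multiple of 7, so January 7, 2346 falls on the same weekday: Monday.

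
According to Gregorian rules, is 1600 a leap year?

Yes

1600 is a leap year (divisible by 400).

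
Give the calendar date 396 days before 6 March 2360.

4 February 2359

Count 396 days before March 6, 2360:
February 2359: 28 − 4 = 24 days remain (2359 is not a leap year, so February has 28 days).
Then 12 full months totalling 366 days.
March 1–6, 2360: 6 days.
Total: 24 + 366 + 6 = 396 days.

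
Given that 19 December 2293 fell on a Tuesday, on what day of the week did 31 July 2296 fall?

Friday

Day-of-year of December 19, 2293: 353.
Day-of-year of July 31, 2296: 213.
2293 has 365 days, so 365 − 353 = 12 days remain in 2293.
Full years: 2294: 365; 2295: 365. Sum = 730.
Total: 12 + 730 + 213 = 955 days.
955 mod 7 = 3, so 3 days after Tuesday is Friday.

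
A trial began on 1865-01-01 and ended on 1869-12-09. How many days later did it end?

Day-of-year of January 1, 1865: 1.
Day-of-year of December 9, 1869: 343.
1865 has 365 days, so 365 − 1 = 364 days remain in 1865.
Full years: 1866: 365; 1867: 365; 1868: 366. Sum = 1096.
Total: 364 + 1096 + 343 = 1803 days.

1803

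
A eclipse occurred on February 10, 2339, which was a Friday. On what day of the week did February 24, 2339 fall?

Friday

Within February 2339: 24 − 10 = 14 days.
14 is a multiple of 7, so February 24, 2339 falls on the same weekday: Friday.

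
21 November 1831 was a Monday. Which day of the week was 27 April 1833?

November 1831: 30 − 21 = 9 days remain.
Then 16 full months totalling 487 days.
April 1–27, 1833: 27 days.
Total: 9 + 487 + 27 = 523 days.
523 mod 7 = 5, so 5 days after Monday is Saturday.

Saturday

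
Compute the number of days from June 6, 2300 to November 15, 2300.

162

June 2300: 30 − 6 = 24 days remain.
Then July (31), August (31), September (30), October (31): 31 + 31 + 30 + 31 = 123 days.
November 1–15, 2300: 15 days.
Total: 24 + 123 + 15 = 162 days.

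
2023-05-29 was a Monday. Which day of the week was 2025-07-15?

Tuesday

Day-of-year of May 29, 2023: 149.
Day-of-year of July 15, 2025: 196.
2023 has 365 days, so 365 − 149 = 216 days remain in 2023.
Full years: 2024: 366. Sum = 366.
Total: 216 + 366 + 196 = 778 days.
778 mod 7 = 1, so 1 day after Monday is Tuesday.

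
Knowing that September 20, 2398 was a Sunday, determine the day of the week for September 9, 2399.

Thursday

September 2398: 30 − 20 = 10 days remain.
Then 11 full months totalling 335 days.
September 1–9, 2399: 9 days.
Residual: 354 days.
Total: 354 days.
354 mod 7 = 4, so 4 days after Sunday is Thursday.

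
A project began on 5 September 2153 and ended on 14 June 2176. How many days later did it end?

8318

Day-of-year of September 5, 2153: 248.
Day-of-year of June 14, 2176: 166.
2153 has 365 days, so 365 − 248 = 117 days remain in 2153.
Full years 2154–2175: 17 common + 5 leap = 17×365 + 5×366 = 8035 days.
Total: 117 + 8035 + 166 = 8318 days.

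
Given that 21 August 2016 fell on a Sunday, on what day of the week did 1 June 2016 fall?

Count forward from the earlier date (June 1, 2016) to the later (August 21, 2016):
June 2016: 30 − 1 = 29 days remain.
Then July (31): 31 days.
August 1–21, 2016: 21 days.
Total: 29 + 31 + 21 = 81 days.
81 mod 7 = 4, so 4 days before Sunday is Wednesday.

Wednesday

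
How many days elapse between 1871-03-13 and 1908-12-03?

From March 13, 1871 to March 13, 1908: 37 years, of which 9 contain a Feb 29 — 28×365 + 9×366 = 13514 days.
(1900 is not a leap year (divisible by 100 but not 400).)
March 1908: 31 − 13 = 18 days remain.
Then April (30), May (31), June (30), July (31), August (31), September (30), October (31), November (30): 30 + 31 + 30 + 31 + 31 + 30 + 31 + 30 = 244 days.
December 1–3, 1908: 3 days.
Residual: 265 days.
Total: 13779 days.

13779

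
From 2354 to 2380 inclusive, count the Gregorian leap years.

7

Years divisible by 4 in [2354, 2380]: 2356, 2360, 2364, 2368, 2372, 2376, 2380.
No century exceptions apply. Count: 7.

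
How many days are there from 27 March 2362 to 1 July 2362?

96

March 2362: 31 − 27 = 4 days remain.
Then April (30), May (31), June (30): 30 + 31 + 30 = 91 days.
July 1, 2362: 1 day.
Total: 4 + 91 + 1 = 96 days.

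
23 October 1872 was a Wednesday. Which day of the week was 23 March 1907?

Saturday

From October 23, 1872 to October 23, 1906: 34 years, of which 7 contain a Feb 29 — 27×365 + 7×366 = 12417 days.
(1900 is not a leap year (divisible by 100 but not 400).)
October 1906: 31 − 23 = 8 days remain.
Then November (30), December (31), January (31), February 1907 (28): 30 + 31 + 31 + 28 = 120 days.
March 1–23, 1907: 23 days.
Residual: 151 days.
Total: 12568 days.
12568 mod 7 = 3, so 3 days after Wednesday is Saturday.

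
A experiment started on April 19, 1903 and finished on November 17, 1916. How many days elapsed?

4961

From April 19, 1903 to April 19, 1916: 13 years, of which 4 contain a Feb 29 — 9×365 + 4×366 = 4749 days.
April 1916: 30 − 19 = 11 days remain.
Then May (31), June (30), July (31), August (31), September (30), October (31): 31 + 30 + 31 + 31 + 30 + 31 = 184 days.
November 1–17, 1916: 17 days.
Residual: 212 days.
Total: 4961 days.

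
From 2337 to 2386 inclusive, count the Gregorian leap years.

Years divisible by 4 in [2337, 2386]: 2340, 2344, 2348, 2352, 2356, 2360, 2364, 2368, 2372, 2376, 2380, 2384.
No century exceptions apply. Count: 12.

12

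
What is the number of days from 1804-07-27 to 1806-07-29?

732

July 1804: 31 − 27 = 4 days remain.
Then 23 full months totalling 699 days.
July 1–29, 1806: 29 days.
Total: 4 + 699 + 29 = 732 days.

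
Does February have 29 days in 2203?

No

2203 is not a leap year.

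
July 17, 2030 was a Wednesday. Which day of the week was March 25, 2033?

Friday

July 17, 2030 → July 17, 2031: 365 days.
July 17, 2031 → July 17, 2032: 366 days (2032 is a leap year).
July 2032: 31 − 17 = 14 days remain.
Then August (31), September (30), October (31), November (30), December (31), January (31), February 2033 (28): 31 + 30 + 31 + 30 + 31 + 31 + 28 = 212 days.
March 1–25, 2033: 25 days.
Residual: 251 days.
Total: 982 days.
982 mod 7 = 2, so 2 days after Wednesday is Friday.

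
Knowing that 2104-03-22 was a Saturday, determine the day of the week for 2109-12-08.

March 22, 2104 → March 22, 2105: 365 days.
March 22, 2105 → March 22, 2106: 365 days.
March 22, 2106 → March 22, 2107: 365 days.
March 22, 2107 → March 22, 2108: 366 days (2108 is a leap year).
March 22, 2108 → March 22, 2109: 365 days.
March 2109: 31 − 22 = 9 days remain.
Then April (30), May (31), June (30), July (31), August (31), September (30), October (31), November (30): 30 + 31 + 30 + 31 + 31 + 30 + 31 + 30 = 244 days.
December 1–8, 2109: 8 days.
Residual: 261 days.
Total: 2087 days.
2087 mod 7 = 1, so 1 day after Saturday is Sunday.

Sunday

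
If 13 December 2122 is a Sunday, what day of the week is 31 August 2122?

Monday

Count forward from the earlier date (August 31, 2122) to the later (December 13, 2122):
August 2122: 31 − 31 = 0 days remain.
Then September (30), October (31), November (30): 30 + 31 + 30 = 91 days.
December 1–13, 2122: 13 days.
Total: 0 + 91 + 13 = 104 days.
104 mod 7 = 6, so 6 days before Sunday is Monday.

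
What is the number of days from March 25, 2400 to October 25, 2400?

214

March 2400: 31 − 25 = 6 days remain.
Then April (30), May (31), June (30), July (31), August (31), September (30): 30 + 31 + 30 + 31 + 31 + 30 = 183 days.
October 1–25, 2400: 25 days.
Total: 6 + 183 + 25 = 214 days.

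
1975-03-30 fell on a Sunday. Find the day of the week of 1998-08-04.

Tuesday

From March 30, 1975 to March 30, 1998: 23 years, of which 6 contain a Feb 29 — 17×365 + 6×366 = 8401 days.
March 1998: 31 − 30 = 1 day remains.
Then April (30), May (31), June (30), July (31): 30 + 31 + 30 + 31 = 122 days.
August 1–4, 1998: 4 days.
Residual: 127 days.
Total: 8528 days.
8528 mod 7 = 2, so 2 days after Sunday is Tuesday.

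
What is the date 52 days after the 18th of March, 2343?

the 9th of May, 2343

Count 52 days after March 18, 2343:
March 2343: 31 − 18 = 13 days remain.
Then April (30): 30 days.
May 1–9, 2343: 9 days.
Total: 13 + 30 + 9 = 52 days.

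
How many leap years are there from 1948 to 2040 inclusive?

24

Years divisible by 4: 1948, 1952, …, 2040 — 24 in all.
2000 is divisible by 400, so still leap.
No century exceptions apply. Count: 24.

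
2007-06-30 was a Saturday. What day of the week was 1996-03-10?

Sunday

Count forward from the earlier date (March 10, 1996) to the later (June 30, 2007):
From March 10, 1996 to March 10, 2007: 11 years, of which 2 contain a Feb 29 — 9×365 + 2×366 = 4017 days.
(2000 is a leap year (divisible by 400).)
March 2007: 31 − 10 = 21 days remain.
Then April (30), May (31): 30 + 31 = 61 days.
June 1–30, 2007: 30 days.
Residual: 112 days.
Total: 4129 days.
4129 mod 7 = 6, so 6 days before Saturday is Sunday.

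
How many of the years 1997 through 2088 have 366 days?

Years divisible by 4: 2000, 2004, …, 2088 — 23 in all.
2000 is divisible by 400, so still leap.
No century exceptions apply. Count: 23.

23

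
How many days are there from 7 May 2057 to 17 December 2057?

May 2057: 31 − 7 = 24 days remain.
Then June (30), July (31), August (31), September (30), October (31), November (30): 30 + 31 + 31 + 30 + 31 + 30 = 183 days.
December 1–17, 2057: 17 days.
Total: 24 + 183 + 17 = 224 days.

224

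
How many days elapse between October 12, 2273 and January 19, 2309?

Day-of-year of October 12, 2273: 285.
Day-of-year of January 19, 2309: 19.
2273 has 365 days, so 365 − 285 = 80 days remain in 2273.
Full years 2274–2308: 27 common + 8 leap = 27×365 + 8×366 = 12783 days.
Total: 80 + 12783 + 19 = 12882 days.

12882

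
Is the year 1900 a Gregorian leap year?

1900 is not a leap year (divisible by 100 but not 400).

No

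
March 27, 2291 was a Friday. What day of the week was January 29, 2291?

Count forward from the earlier date (January 29, 2291) to the later (March 27, 2291):
January 2291: 31 − 29 = 2 days remain.
Then February 2291 (28): 28 days.
March 1–27, 2291: 27 days.
Total: 2 + 28 + 27 = 57 days.
57 mod 7 = 1, so 1 day before Friday is Thursday.

Thursday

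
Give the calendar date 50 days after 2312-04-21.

2312-06-10

Count 50 days after April 21, 2312:
April 2312: 30 − 21 = 9 days remain.
Then May (31): 31 days.
June 1–10, 2312: 10 days.
Total: 9 + 31 + 10 = 50 days.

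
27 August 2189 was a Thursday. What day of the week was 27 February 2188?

Count forward from the earlier date (February 27, 2188) to the later (August 27, 2189):
Day-of-year of February 27, 2188: 58.
Day-of-year of August 27, 2189: 239.
2188 has 366 days, so 366 − 58 = 308 days remain in 2188.
Total: 308 + 239 = 547 days.
547 mod 7 = 1, so 1 day before Thursday is Wednesday.

Wednesday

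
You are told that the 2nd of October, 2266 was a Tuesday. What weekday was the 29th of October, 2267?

Day-of-year of October 2, 2266: 275.
Day-of-year of October 29, 2267: 302.
2266 has 365 days, so 365 − 275 = 90 days remain in 2266.
Total: 90 + 302 = 392 days.
392 is a multiple of 7, so the 29th of October, 2267 falls on the same weekday: Tuesday.

Tuesday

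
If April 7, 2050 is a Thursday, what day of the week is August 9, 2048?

Count forward from the earlier date (August 9, 2048) to the later (April 7, 2050):
August 2048: 31 − 9 = 22 days remain.
Then 19 full months totalling 577 days.
April 1–7, 2050: 7 days.
Total: 22 + 577 + 7 = 606 days.
606 mod 7 = 4, so 4 days before Thursday is Sunday.

Sunday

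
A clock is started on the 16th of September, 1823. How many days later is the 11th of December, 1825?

817

Day-of-year of September 16, 1823: 259.
Day-of-year of December 11, 1825: 345.
1823 has 365 days, so 365 − 259 = 106 days remain in 1823.
Full years: 1824: 366. Sum = 366.
Total: 106 + 366 + 345 = 817 days.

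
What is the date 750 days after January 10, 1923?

January 29, 1925

Count 750 days after January 10, 1923:
Day-of-year of January 10, 1923: 10.
Day-of-year of January 29, 1925: 29.
1923 has 365 days, so 365 − 10 = 355 days remain in 1923.
Full years: 1924: 366. Sum = 366.
Total: 355 + 366 + 29 = 750 days.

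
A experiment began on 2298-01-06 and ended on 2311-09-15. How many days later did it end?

4999

Day-of-year of January 6, 2298: 6.
Day-of-year of September 15, 2311: 258.
2298 has 365 days, so 365 − 6 = 359 days remain in 2298.
Full years 2299–2310: 10 common + 2 leap = 10×365 + 2×366 = 4382 days.
Total: 359 + 4382 + 258 = 4999 days.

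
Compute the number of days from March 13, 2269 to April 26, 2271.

March 13, 2269 → March 13, 2270: 365 days.
March 13, 2270 → March 13, 2271: 365 days.
March 2271: 31 − 13 = 18 days remain.
April 1–26, 2271: 26 days.
Residual: 44 days.
Total: 774 days.

774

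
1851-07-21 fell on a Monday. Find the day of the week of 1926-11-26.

Friday

Day-of-year of July 21, 1851: 202.
Day-of-year of November 26, 1926: 330.
1851 has 365 days, so 365 − 202 = 163 days remain in 1851.
Full years 1852–1925: 56 common + 18 leap = 56×365 + 18×366 = 27028 days.
Total: 163 + 27028 + 330 = 27521 days.
27521 mod 7 = 4, so 4 days after Monday is Friday.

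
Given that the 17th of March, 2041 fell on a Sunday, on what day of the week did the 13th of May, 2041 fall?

Monday

March 2041: 31 − 17 = 14 days remain.
Then April (30): 30 days.
May 1–13, 2041: 13 days.
Total: 14 + 30 + 13 = 57 days.
57 mod 7 = 1, so 1 day after Sunday is Monday.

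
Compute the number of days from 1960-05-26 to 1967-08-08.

2630

Day-of-year of May 26, 1960: 147.
Day-of-year of August 8, 1967: 220.
1960 has 366 days, so 366 − 147 = 219 days remain in 1960.
Full years: 1961: 365; 1962: 365; 1963: 365; 1964: 366; 1965: 365; 1966: 365. Sum = 2191.
Total: 219 + 2191 + 220 = 2630 days.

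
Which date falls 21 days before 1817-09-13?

1817-08-23

Count 21 days before September 13, 1817:
August 1817: 31 − 23 = 8 days remain.
September 1–13, 1817: 13 days.
Total: 8 + 13 = 21 days.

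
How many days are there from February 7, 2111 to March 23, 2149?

From February 7, 2111 to February 7, 2149: 38 years, of which 10 contain a Feb 29 — 28×365 + 10×366 = 13880 days.
February 2149: 28 − 7 = 21 days remain (2149 is not a leap year, so February has 28 days).
March 1–23, 2149: 23 days.
Residual: 44 days.
Total: 13924 days.

13924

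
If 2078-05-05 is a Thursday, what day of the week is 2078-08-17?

Wednesday

May 2078: 31 − 5 = 26 days remain.
Then June (30), July (31): 30 + 31 = 61 days.
August 1–17, 2078: 17 days.
Total: 26 + 61 + 17 = 104 days.
104 mod 7 = 6, so 6 days after Thursday is Wednesday.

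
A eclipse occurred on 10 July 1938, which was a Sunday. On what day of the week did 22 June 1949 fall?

Wednesday

From July 10, 1938 to July 10, 1948: 10 years, of which 3 contain a Feb 29 — 7×365 + 3×366 = 3653 days.
July 1948: 31 − 10 = 21 days remain.
Then 10 full months totalling 304 days.
June 1–22, 1949: 22 days.
Residual: 347 days.
Total: 4000 days.
4000 mod 7 = 3, so 3 days after Sunday is Wednesday.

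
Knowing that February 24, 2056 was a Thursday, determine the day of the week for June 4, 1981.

Thursday

Count forward from the earlier date (June 4, 1981) to the later (February 24, 2056):
Day-of-year of June 4, 1981: 155.
Day-of-year of February 24, 2056: 55.
1981 has 365 days, so 365 − 155 = 210 days remain in 1981.
Full years 1982–2055: 56 common + 18 leap = 56×365 + 18×366 = 27028 days.
Total: 210 + 27028 + 55 = 27293 days.
27293 is a multiple of 7, so June 4, 1981 falls on the same weekday: Thursday.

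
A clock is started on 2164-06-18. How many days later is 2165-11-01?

June 2164: 30 − 18 = 12 days remain.
Then 16 full months totalling 488 days.
November 1, 2165: 1 day.
Total: 12 + 488 + 1 = 501 days.

501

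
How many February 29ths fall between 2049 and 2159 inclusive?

26

Years divisible by 4: 2052, 2056, …, 2156 — 27 in all.
Of these, 2100 is divisible by 100 but not 400, so not leap.
Leap years: 27 − 1 = 26.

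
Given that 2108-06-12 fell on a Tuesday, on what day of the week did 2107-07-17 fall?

Count forward from the earlier date (July 17, 2107) to the later (June 12, 2108):
July 2107: 31 − 17 = 14 days remain.
Then 10 full months totalling 305 days.
June 1–12, 2108: 12 days.
Total: 14 + 305 + 12 = 331 days.
331 mod 7 = 2, so 2 days before Tuesday is Sunday.

Sunday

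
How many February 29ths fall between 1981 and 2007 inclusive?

Years divisible by 4 in [1981, 2007]: 1984, 1988, 1992, 1996, 2000, 2004.
2000 is divisible by 400, so still leap.
No century exceptions apply. Count: 6.

6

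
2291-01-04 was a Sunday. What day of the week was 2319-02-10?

Monday

From January 4, 2291 to January 4, 2319: 28 years, of which 6 contain a Feb 29 — 22×365 + 6×366 = 10226 days.
(2300 is not a leap year (divisible by 100 but not 400).)
January 2319: 31 − 4 = 27 days remain.
February 1–10, 2319: 10 days (2319 is not a leap year).
Residual: 37 days.
Total: 10263 days.
10263 mod 7 = 1, so 1 day after Sunday is Monday.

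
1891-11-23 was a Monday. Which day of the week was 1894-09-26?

Wednesday

November 23, 1891 → November 23, 1892: 366 days (1892 is a leap year).
November 23, 1892 → November 23, 1893: 365 days.
November 1893: 30 − 23 = 7 days remain.
Then 9 full months totalling 274 days.
September 1–26, 1894: 26 days.
Residual: 307 days.
Total: 1038 days.
1038 mod 7 = 2, so 2 days after Monday is Wednesday.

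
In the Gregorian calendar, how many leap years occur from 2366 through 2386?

Years divisible by 4 in [2366, 2386]: 2368, 2372, 2376, 2380, 2384.
No century exceptions apply. Count: 5.

5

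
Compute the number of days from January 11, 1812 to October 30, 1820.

3215

From January 11, 1812 to January 11, 1820: 8 years, of which 2 contain a Feb 29 — 6×365 + 2×366 = 2922 days.
January 1820: 31 − 11 = 20 days remain.
Then February 1820 (29), March (31), April (30), May (31), June (30), July (31), August (31), September (30): 29 + 31 + 30 + 31 + 30 + 31 + 31 + 30 = 243 days.
October 1–30, 1820: 30 days.
Residual: 293 days.
Total: 3215 days.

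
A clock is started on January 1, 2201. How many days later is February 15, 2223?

8080

From January 1, 2201 to January 1, 2223: 22 years, of which 5 contain a Feb 29 — 17×365 + 5×366 = 8035 days.
January 2223: 31 − 1 = 30 days remain.
February 1–15, 2223: 15 days (2223 is not a leap year).
Residual: 45 days.
Total: 8080 days.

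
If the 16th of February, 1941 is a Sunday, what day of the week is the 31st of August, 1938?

Wednesday

Count forward from the earlier date (August 31, 1938) to the later (February 16, 1941):
August 31, 1938 → August 31, 1939: 365 days.
August 31, 1939 → August 31, 1940: 366 days (1940 is a leap year).
August 1940: 31 − 31 = 0 days remain.
Then September (30), October (31), November (30), December (31), January (31): 30 + 31 + 30 + 31 + 31 = 153 days.
February 1–16, 1941: 16 days (1941 is not a leap year).
Residual: 169 days.
Total: 900 days.
900 mod 7 = 4, so 4 days before Sunday is Wednesday.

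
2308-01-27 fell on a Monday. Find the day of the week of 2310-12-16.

Friday

January 27, 2308 → January 27, 2309: 366 days (2308 is a leap year).
January 27, 2309 → January 27, 2310: 365 days.
January 2310: 31 − 27 = 4 days remain.
Then 10 full months totalling 303 days.
December 1–16, 2310: 16 days.
Residual: 323 days.
Total: 1054 days.
1054 mod 7 = 4, so 4 days after Monday is Friday.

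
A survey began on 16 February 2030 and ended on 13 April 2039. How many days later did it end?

3343

Day-of-year of February 16, 2030: 47.
Day-of-year of April 13, 2039: 103.
2030 has 365 days, so 365 − 47 = 318 days remain in 2030.
Full years 2031–2038: 6 common + 2 leap = 6×365 + 2×366 = 2922 days.
Total: 318 + 2922 + 103 = 3343 days.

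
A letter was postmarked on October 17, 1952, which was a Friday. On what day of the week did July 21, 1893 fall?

Count forward from the earlier date (July 21, 1893) to the later (October 17, 1952):
From July 21, 1893 to July 21, 1952: 59 years, of which 14 contain a Feb 29 — 45×365 + 14×366 = 21549 days.
(1900 is not a leap year (divisible by 100 but not 400).)
July 1952: 31 − 21 = 10 days remain.
Then August (31), September (30): 31 + 30 = 61 days.
October 1–17, 1952: 17 days.
Residual: 88 days.
Total: 21637 days.
21637 is a multiple of 7, so July 21, 1893 falls on the same weekday: Friday.

Friday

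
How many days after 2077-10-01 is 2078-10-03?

Day-of-year of October 1, 2077: 274.
Day-of-year of October 3, 2078: 276.
2077 has 365 days, so 365 − 274 = 91 days remain in 2077.
Total: 91 + 276 = 367 days.

367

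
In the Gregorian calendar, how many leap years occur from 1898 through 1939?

9

Years divisible by 4 in [1898, 1939]: 1900, 1904, 1908, 1912, 1916, 1920, 1924, 1928, 1932, 1936.
Of these, 1900 is divisible by 100 but not 400, so not leap.
Leap years: 10 − 1 = 9.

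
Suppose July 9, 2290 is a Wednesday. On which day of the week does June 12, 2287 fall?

Count forward from the earlier date (June 12, 2287) to the later (July 9, 2290):
Day-of-year of June 12, 2287: 163.
Day-of-year of July 9, 2290: 190.
2287 has 365 days, so 365 − 163 = 202 days remain in 2287.
Full years: 2288: 366; 2289: 365. Sum = 731.
Total: 202 + 731 + 190 = 1123 days.
1123 mod 7 = 3, so 3 days before Wednesday is Sunday.

Sunday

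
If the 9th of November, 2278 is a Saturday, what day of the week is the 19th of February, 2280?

Thursday

November 9, 2278 → November 9, 2279: 365 days.
November 2279: 30 − 9 = 21 days remain.
Then December (31), January (31): 31 + 31 = 62 days.
February 1–19, 2280: 19 days (2280 is a leap year).
Residual: 102 days.
Total: 467 days.
467 mod 7 = 5, so 5 days after Saturday is Thursday.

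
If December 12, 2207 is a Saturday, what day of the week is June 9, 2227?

From December 12, 2207 to December 12, 2226: 19 years, of which 5 contain a Feb 29 — 14×365 + 5×366 = 6940 days.
December 2226: 31 − 12 = 19 days remain.
Then January (31), February 2227 (28), March (31), April (30), May (31): 31 + 28 + 31 + 30 + 31 = 151 days.
June 1–9, 2227: 9 days.
Residual: 179 days.
Total: 7119 days.
7119 is a multiple of 7, so June 9, 2227 falls on the same weekday: Saturday.

Saturday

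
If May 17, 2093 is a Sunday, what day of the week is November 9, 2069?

Saturday

Count forward from the earlier date (November 9, 2069) to the later (May 17, 2093):
From November 9, 2069 to November 9, 2092: 23 years, of which 6 contain a Feb 29 — 17×365 + 6×366 = 8401 days.
November 2092: 30 − 9 = 21 days remain.
Then December (31), January (31), February 2093 (28), March (31), April (30): 31 + 31 + 28 + 31 + 30 = 151 days.
May 1–17, 2093: 17 days.
Residual: 189 days.
Total: 8590 days.
8590 mod 7 = 1, so 1 day before Sunday is Saturday.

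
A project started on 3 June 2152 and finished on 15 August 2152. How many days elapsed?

June 2152: 30 − 3 = 27 days remain.
Then July (31): 31 days.
August 1–15, 2152: 15 days.
Total: 27 + 31 + 15 = 73 days.

73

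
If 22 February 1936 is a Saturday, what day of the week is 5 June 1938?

Sunday

February 22, 1936 → February 22, 1937: 366 days (1936 is a leap year).
February 22, 1937 → February 22, 1938: 365 days.
February 1938: 28 − 22 = 6 days remain (1938 is not a leap year, so February has 28 days).
Then March (31), April (30), May (31): 31 + 30 + 31 = 92 days.
June 1–5, 1938: 5 days.
Residual: 103 days.
Total: 834 days.
834 mod 7 = 1, so 1 day after Saturday is Sunday.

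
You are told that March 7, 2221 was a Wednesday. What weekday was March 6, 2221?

Tuesday

Count forward from the earlier date (March 6, 2221) to the later (March 7, 2221):
Within March 2221: 7 − 6 = 1 day.
1 mod 7 = 1, so 1 day before Wednesday is Tuesday.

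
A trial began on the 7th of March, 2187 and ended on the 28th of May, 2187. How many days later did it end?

82

March 2187: 31 − 7 = 24 days remain.
Then April (30): 30 days.
May 1–28, 2187: 28 days.
Total: 24 + 30 + 28 = 82 days.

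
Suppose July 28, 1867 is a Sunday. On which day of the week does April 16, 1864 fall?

Saturday

Count forward from the earlier date (April 16, 1864) to the later (July 28, 1867):
Day-of-year of April 16, 1864: 107.
Day-of-year of July 28, 1867: 209.
1864 has 366 days, so 366 − 107 = 259 days remain in 1864.
Full years: 1865: 365; 1866: 365. Sum = 730.
Total: 259 + 730 + 209 = 1198 days.
1198 mod 7 = 1, so 1 day before Sunday is Saturday.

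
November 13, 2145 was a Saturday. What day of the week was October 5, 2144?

Count forward from the earlier date (October 5, 2144) to the later (November 13, 2145):
October 2144: 31 − 5 = 26 days remain.
Then 12 full months totalling 365 days.
November 1–13, 2145: 13 days.
Total: 26 + 365 + 13 = 404 days.
404 mod 7 = 5, so 5 days before Saturday is Monday.

Monday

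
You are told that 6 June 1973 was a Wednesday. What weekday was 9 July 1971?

Friday

Count forward from the earlier date (July 9, 1971) to the later (June 6, 1973):
Day-of-year of July 9, 1971: 190.
Day-of-year of June 6, 1973: 157.
1971 has 365 days, so 365 − 190 = 175 days remain in 1971.
Full years: 1972: 366. Sum = 366.
Total: 175 + 366 + 157 = 698 days.
698 mod 7 = 5, so 5 days before Wednesday is Friday.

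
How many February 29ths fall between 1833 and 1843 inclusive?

Years divisible by 4 in [1833, 1843]: 1836, 1840.
No century exceptions apply. Count: 2.

2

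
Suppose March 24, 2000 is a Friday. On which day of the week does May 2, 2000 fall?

March 2000: 31 − 24 = 7 days remain.
Then April (30): 30 days.
May 1–2, 2000: 2 days.
Total: 7 + 30 + 2 = 39 days.
39 mod 7 = 4, so 4 days after Friday is Tuesday.

Tuesday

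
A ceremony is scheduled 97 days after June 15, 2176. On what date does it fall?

September 20, 2176

Count 97 days after June 15, 2176:
June 2176: 30 − 15 = 15 days remain.
Then July (31), August (31): 31 + 31 = 62 days.
September 1–20, 2176: 20 days.
Total: 15 + 62 + 20 = 97 days.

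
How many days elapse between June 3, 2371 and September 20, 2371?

109

June 2371: 30 − 3 = 27 days remain.
Then July (31), August (31): 31 + 31 = 62 days.
September 1–20, 2371: 20 days.
Total: 27 + 62 + 20 = 109 days.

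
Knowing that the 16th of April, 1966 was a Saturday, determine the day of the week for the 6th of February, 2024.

Tuesday

From April 16, 1966 to April 16, 2023: 57 years, of which 14 contain a Feb 29 — 43×365 + 14×366 = 20819 days.
(2000 is a leap year (divisible by 400).)
April 2023: 30 − 16 = 14 days remain.
Then 9 full months totalling 276 days.
February 1–6, 2024: 6 days (2024 is a leap year).
Residual: 296 days.
Total: 21115 days.
21115 mod 7 = 3, so 3 days after Saturday is Tuesday.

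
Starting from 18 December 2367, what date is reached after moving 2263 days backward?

7 October 2361

Count 2263 days before December 18, 2367:
October 7, 2361 → October 7, 2362: 365 days.
October 7, 2362 → October 7, 2363: 365 days.
October 7, 2363 → October 7, 2364: 366 days (2364 is a leap year).
October 7, 2364 → October 7, 2365: 365 days.
October 7, 2365 → October 7, 2366: 365 days.
October 7, 2366 → October 7, 2367: 365 days.
October 2367: 31 − 7 = 24 days remain.
Then November (30): 30 days.
December 1–18, 2367: 18 days.
Residual: 72 days.
Total: 2263 days.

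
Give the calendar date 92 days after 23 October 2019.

23 January 2020

Count 92 days after October 23, 2019:
October 2019: 31 − 23 = 8 days remain.
Then November (30), December (31): 30 + 31 = 61 days.
January 1–23, 2020: 23 days.
Total: 8 + 61 + 23 = 92 days.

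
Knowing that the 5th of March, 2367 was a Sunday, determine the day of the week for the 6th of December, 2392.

Sunday

Day-of-year of March 5, 2367: 64.
Day-of-year of December 6, 2392: 341.
2367 has 365 days, so 365 − 64 = 301 days remain in 2367.
Full years 2368–2391: 18 common + 6 leap = 18×365 + 6×366 = 8766 days.
Total: 301 + 8766 + 341 = 9408 days.
9408 is a multiple of 7, so the 6th of December, 2392 falls on the same weekday: Sunday.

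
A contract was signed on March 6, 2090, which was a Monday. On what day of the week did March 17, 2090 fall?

Friday

Within March 2090: 17 − 6 = 11 days.
11 mod 7 = 4, so 4 days after Monday is Friday.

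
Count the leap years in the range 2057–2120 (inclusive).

Years divisible by 4: 2060, 2064, …, 2120 — 16 in all.
Of these, 2100 is divisible by 100 but not 400, so not leap.
Leap years: 16 − 1 = 15.

15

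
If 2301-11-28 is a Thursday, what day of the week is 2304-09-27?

November 28, 2301 → November 28, 2302: 365 days.
November 28, 2302 → November 28, 2303: 365 days.
November 2303: 30 − 28 = 2 days remain.
Then 9 full months totalling 275 days.
September 1–27, 2304: 27 days.
Residual: 304 days.
Total: 1034 days.
1034 mod 7 = 5, so 5 days after Thursday is Tuesday.

Tuesday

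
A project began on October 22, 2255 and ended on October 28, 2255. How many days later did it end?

6

Within October 2255: 28 − 22 = 6 days.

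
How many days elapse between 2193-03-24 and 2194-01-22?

March 2193: 31 − 24 = 7 days remain.
Then 9 full months totalling 275 days.
January 1–22, 2194: 22 days.
Total: 7 + 275 + 22 = 304 days.

304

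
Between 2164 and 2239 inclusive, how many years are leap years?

Years divisible by 4: 2164, 2168, …, 2236 — 19 in all.
Of these, 2200 is divisible by 100 but not 400, so not leap.
Leap years: 19 − 1 = 18.

18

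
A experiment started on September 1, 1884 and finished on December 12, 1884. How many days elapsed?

102

September 1884: 30 − 1 = 29 days remain.
Then October (31), November (30): 31 + 30 = 61 days.
December 1–12, 1884: 12 days.
Total: 29 + 61 + 12 = 102 days.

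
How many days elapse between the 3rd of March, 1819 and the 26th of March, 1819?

23

Within March 1819: 26 − 3 = 23 days.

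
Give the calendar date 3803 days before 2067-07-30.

2057-03-01

Count 3803 days before July 30, 2067:
From March 1, 2057 to March 1, 2067: 10 years, of which 2 contain a Feb 29 — 8×365 + 2×366 = 3652 days.
March 2067: 31 − 1 = 30 days remain.
Then April (30), May (31), June (30): 30 + 31 + 30 = 91 days.
July 1–30, 2067: 30 days.
Residual: 151 days.
Total: 3803 days.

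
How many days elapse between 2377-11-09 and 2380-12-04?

1121

November 9, 2377 → November 9, 2378: 365 days.
November 9, 2378 → November 9, 2379: 365 days.
November 9, 2379 → November 9, 2380: 366 days (2380 is a leap year).
November 2380: 30 − 9 = 21 days remain.
December 1–4, 2380: 4 days.
Residual: 25 days.
Total: 1121 days.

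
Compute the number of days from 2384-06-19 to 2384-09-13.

June 2384: 30 − 19 = 11 days remain.
Then July (31), August (31): 31 + 31 = 62 days.
September 1–13, 2384: 13 days.
Total: 11 + 62 + 13 = 86 days.

86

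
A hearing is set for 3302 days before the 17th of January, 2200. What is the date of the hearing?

the 2nd of January, 2191

Count 3302 days before January 17, 2200:
Day-of-year of January 2, 2191: 2.
Day-of-year of January 17, 2200: 17.
2191 has 365 days, so 365 − 2 = 363 days remain in 2191.
Full years 2192–2199: 6 common + 2 leap = 6×365 + 2×366 = 2922 days.
Total: 363 + 2922 + 17 = 3302 days.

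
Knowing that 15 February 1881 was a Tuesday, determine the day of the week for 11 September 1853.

Sunday

Count forward from the earlier date (September 11, 1853) to the later (February 15, 1881):
From September 11, 1853 to September 11, 1880: 27 years, of which 7 contain a Feb 29 — 20×365 + 7×366 = 9862 days.
September 1880: 30 − 11 = 19 days remain.
Then October (31), November (30), December (31), January (31): 31 + 30 + 31 + 31 = 123 days.
February 1–15, 1881: 15 days (1881 is not a leap year).
Residual: 157 days.
Total: 10019 days.
10019 mod 7 = 2, so 2 days before Tuesday is Sunday.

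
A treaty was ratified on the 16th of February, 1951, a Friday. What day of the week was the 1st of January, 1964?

Wednesday

From February 16, 1951 to February 16, 1963: 12 years, of which 3 contain a Feb 29 — 9×365 + 3×366 = 4383 days.
February 1963: 28 − 16 = 12 days remain (1963 is not a leap year, so February has 28 days).
Then 10 full months totalling 306 days.
January 1, 1964: 1 day.
Residual: 319 days.
Total: 4702 days.
4702 mod 7 = 5, so 5 days after Friday is Wednesday.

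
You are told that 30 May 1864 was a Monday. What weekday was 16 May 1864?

Count forward from the earlier date (May 16, 1864) to the later (May 30, 1864):
Within May 1864: 30 − 16 = 14 days.
14 is a multiple of 7, so 16 May 1864 falls on the same weekday: Monday.

Monday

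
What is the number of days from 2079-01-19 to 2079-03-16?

56

January 2079: 31 − 19 = 12 days remain.
Then February 2079 (28): 28 days.
March 1–16, 2079: 16 days.
Total: 12 + 28 + 16 = 56 days.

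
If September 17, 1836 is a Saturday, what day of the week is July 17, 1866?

Tuesday

Day-of-year of September 17, 1836: 261.
Day-of-year of July 17, 1866: 198.
1836 has 366 days, so 366 − 261 = 105 days remain in 1836.
Full years 1837–1865: 22 common + 7 leap = 22×365 + 7×366 = 10592 days.
Total: 105 + 10592 + 198 = 10895 days.
10895 mod 7 = 3, so 3 days after Saturday is Tuesday.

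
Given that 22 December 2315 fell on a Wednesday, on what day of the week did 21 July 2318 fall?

Day-of-year of December 22, 2315: 356.
Day-of-year of July 21, 2318: 202.
2315 has 365 days, so 365 − 356 = 9 days remain in 2315.
Full years: 2316: 366; 2317: 365. Sum = 731.
Total: 9 + 731 + 202 = 942 days.
942 mod 7 = 4, so 4 days after Wednesday is Sunday.

Sunday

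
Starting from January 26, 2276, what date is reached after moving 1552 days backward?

October 27, 2271

Count 1552 days before January 26, 2276:
October 27, 2271 → October 27, 2272: 366 days (2272 is a leap year).
October 27, 2272 → October 27, 2273: 365 days.
October 27, 2273 → October 27, 2274: 365 days.
October 27, 2274 → October 27, 2275: 365 days.
October 2275: 31 − 27 = 4 days remain.
Then November (30), December (31): 30 + 31 = 61 days.
January 1–26, 2276: 26 days.
Residual: 91 days.
Total: 1552 days.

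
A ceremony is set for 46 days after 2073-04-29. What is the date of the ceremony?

2073-06-14

Count 46 days after April 29, 2073:
April 2073: 30 − 29 = 1 day remains.
Then May (31): 31 days.
June 1–14, 2073: 14 days.
Total: 1 + 31 + 14 = 46 days.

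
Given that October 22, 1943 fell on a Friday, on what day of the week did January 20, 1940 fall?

Saturday

Count forward from the earlier date (January 20, 1940) to the later (October 22, 1943):
Day-of-year of January 20, 1940: 20.
Day-of-year of October 22, 1943: 295.
1940 has 366 days, so 366 − 20 = 346 days remain in 1940.
Full years: 1941: 365; 1942: 365. Sum = 730.
Total: 346 + 730 + 295 = 1371 days.
1371 mod 7 = 6, so 6 days before Friday is Saturday.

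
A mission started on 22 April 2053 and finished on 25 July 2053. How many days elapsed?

94

April 2053: 30 − 22 = 8 days remain.
Then May (31), June (30): 31 + 30 = 61 days.
July 1–25, 2053: 25 days.
Total: 8 + 61 + 25 = 94 days.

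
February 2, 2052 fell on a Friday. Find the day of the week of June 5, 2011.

Sunday

Count forward from the earlier date (June 5, 2011) to the later (February 2, 2052):
From June 5, 2011 to June 5, 2051: 40 years, of which 10 contain a Feb 29 — 30×365 + 10×366 = 14610 days.
June 2051: 30 − 5 = 25 days remain.
Then July (31), August (31), September (30), October (31), November (30), December (31), January (31): 31 + 31 + 30 + 31 + 30 + 31 + 31 = 215 days.
February 1–2, 2052: 2 days (2052 is a leap year).
Residual: 242 days.
Total: 14852 days.
14852 mod 7 = 5, so 5 days before Friday is Sunday.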